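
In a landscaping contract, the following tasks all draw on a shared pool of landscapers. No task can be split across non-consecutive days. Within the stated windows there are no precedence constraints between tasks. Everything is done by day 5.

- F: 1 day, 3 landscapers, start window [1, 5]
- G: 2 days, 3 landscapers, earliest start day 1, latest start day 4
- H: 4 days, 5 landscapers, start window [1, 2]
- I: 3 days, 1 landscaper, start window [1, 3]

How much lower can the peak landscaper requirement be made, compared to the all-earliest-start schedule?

4

Early-start peak: d1:12  d2:9  d3:6  d4:5  d5:0 ⇒ 12.
Leveled (F@1, G@1, H@2, I@3): d1:6  d2:8  d3:6  d4:6  d5:6 ⇒ 8.
Reduction 12 − 8 = 4.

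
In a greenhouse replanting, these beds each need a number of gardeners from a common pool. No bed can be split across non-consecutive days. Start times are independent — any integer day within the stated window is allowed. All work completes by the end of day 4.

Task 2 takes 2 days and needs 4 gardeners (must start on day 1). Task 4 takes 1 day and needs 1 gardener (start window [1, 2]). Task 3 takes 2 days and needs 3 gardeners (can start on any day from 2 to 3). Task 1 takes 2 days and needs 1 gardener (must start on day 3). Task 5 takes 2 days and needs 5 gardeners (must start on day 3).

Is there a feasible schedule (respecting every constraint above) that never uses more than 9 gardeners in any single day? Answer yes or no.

Schedule Task 2@1, Task 4@1, Task 3@2, Task 1@3, Task 5@3: d1:5  d2:7  d3:9  d4:6 — peak 9 ≤ 9.

yes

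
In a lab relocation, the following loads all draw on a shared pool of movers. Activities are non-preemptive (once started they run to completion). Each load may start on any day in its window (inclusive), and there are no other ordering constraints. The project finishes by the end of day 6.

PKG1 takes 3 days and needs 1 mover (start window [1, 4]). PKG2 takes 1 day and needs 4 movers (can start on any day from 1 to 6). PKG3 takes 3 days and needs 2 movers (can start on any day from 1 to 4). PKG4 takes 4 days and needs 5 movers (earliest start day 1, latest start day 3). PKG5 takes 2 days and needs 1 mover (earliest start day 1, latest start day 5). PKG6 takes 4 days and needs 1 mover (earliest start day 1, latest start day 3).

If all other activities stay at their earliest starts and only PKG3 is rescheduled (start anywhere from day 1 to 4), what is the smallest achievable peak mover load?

12

PKG3@1: d1:14  d2:10  d3:9  d4:6  d5:0  d6:0 → peak 14
PKG3@2: d1:12  d2:10  d3:9  d4:8  d5:0  d6:0 → peak 12
PKG3@3: d1:12  d2:8  d3:9  d4:8  d5:2  d6:0 → peak 12
PKG3@4: d1:12  d2:8  d3:7  d4:8  d5:2  d6:2 → peak 12
Best is PKG3@2, peak 12.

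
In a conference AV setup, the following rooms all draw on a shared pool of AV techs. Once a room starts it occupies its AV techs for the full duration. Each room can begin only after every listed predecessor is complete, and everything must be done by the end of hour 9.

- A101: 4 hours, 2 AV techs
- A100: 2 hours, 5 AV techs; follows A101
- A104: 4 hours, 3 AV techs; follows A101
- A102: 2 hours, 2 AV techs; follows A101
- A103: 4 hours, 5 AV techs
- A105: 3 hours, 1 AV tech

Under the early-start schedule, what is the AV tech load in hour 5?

At early start, hour 5 has: A100, A104, A102.
Demand: 5 + 3 + 2 = 10.

10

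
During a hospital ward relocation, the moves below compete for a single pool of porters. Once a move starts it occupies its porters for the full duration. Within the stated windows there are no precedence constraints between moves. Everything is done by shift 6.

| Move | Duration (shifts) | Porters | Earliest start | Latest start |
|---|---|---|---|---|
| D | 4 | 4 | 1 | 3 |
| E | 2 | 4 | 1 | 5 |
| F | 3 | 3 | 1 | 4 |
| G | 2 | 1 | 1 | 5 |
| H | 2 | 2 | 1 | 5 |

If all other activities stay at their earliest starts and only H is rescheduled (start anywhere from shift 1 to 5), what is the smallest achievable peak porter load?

H@1: s1:14  s2:14  s3:7  s4:4  s5:0  s6:0 → peak 14
H@2: s1:12  s2:14  s3:9  s4:4  s5:0  s6:0 → peak 14
H@3: s1:12  s2:12  s3:9  s4:6  s5:0  s6:0 → peak 12
H@4: s1:12  s2:12  s3:7  s4:6  s5:2  s6:0 → peak 12
H@5: s1:12  s2:12  s3:7  s4:4  s5:2  s6:2 → peak 12
Best is H@3, peak 12.

12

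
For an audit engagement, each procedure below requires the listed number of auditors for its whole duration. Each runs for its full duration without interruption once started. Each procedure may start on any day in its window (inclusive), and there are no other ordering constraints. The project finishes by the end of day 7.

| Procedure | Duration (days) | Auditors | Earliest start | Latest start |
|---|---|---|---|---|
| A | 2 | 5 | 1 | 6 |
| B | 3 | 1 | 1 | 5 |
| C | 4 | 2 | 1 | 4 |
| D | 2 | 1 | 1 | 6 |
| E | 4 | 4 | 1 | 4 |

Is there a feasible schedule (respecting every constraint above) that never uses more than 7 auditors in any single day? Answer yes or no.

yes

Schedule A@1, B@1, C@3, D@1, E@3: d1:7  d2:7  d3:7  d4:6  d5:6  d6:6  d7:0 — peak 7 ≤ 7.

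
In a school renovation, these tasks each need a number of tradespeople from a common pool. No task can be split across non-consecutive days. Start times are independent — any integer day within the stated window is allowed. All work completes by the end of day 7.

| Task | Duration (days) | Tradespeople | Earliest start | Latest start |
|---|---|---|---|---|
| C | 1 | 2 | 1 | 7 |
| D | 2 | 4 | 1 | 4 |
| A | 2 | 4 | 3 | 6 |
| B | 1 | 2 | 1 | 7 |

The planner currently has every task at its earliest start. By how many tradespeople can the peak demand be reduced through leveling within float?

4

Early-start peak: d1:8  d2:4  d3:4  d4:4  d5:0  d6:0  d7:0 ⇒ 8.
Leveled (C@1, D@2, A@4, B@1): d1:4  d2:4  d3:4  d4:4  d5:4  d6:0  d7:0 ⇒ 4.
Reduction 8 − 4 = 4.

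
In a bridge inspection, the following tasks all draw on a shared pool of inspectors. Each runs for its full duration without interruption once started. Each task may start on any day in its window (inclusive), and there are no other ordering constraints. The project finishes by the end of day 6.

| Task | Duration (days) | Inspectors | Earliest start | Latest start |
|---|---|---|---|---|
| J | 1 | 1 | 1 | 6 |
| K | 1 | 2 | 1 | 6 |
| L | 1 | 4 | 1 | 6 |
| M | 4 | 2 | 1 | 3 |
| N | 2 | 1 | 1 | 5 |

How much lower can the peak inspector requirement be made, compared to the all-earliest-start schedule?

Early-start peak: d1:10  d2:3  d3:2  d4:2  d5:0  d6:0 ⇒ 10.
Leveled (J@1, K@1, L@2, M@3, N@3): d1:3  d2:4  d3:3  d4:3  d5:2  d6:2 ⇒ 4.
Reduction 10 − 4 = 6.

6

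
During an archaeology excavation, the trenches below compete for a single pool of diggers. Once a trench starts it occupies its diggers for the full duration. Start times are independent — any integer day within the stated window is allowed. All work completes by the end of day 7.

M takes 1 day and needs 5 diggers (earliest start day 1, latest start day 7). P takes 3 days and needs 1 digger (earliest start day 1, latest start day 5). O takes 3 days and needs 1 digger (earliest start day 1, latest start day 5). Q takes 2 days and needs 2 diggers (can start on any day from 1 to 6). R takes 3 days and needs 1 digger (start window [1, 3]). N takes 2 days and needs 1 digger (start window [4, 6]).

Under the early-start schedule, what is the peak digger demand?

10

Early-start schedule: M@1, P@1, O@1, Q@1, R@1, N@4.
Load per day: day 1: 10, day 2: 5, day 3: 3, day 4: 1, day 5: 1, day 6: 0, day 7: 0.
Peak is 10.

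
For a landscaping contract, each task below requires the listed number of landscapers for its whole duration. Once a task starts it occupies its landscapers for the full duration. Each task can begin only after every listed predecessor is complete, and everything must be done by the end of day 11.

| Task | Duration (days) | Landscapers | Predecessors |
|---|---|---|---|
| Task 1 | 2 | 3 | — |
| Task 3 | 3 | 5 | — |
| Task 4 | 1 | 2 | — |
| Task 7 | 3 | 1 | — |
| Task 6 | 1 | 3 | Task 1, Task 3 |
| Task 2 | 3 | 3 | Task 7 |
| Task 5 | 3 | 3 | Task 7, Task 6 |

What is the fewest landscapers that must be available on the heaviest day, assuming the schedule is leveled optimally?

Early-start (Task 1@1, Task 3@1, Task 4@1, Task 7@1, Task 6@4, Task 2@4, Task 5@5) gives peak 11: d1:11  d2:9  d3:6  d4:6  d5:6  d6:6  d7:3  d8:0  d9:0  d10:0  d11:0.
Shift Task 3→3, Task 6→6, Task 2→6, Task 5→7.
Schedule Task 1@1, Task 3@3, Task 4@1, Task 7@1, Task 6@6, Task 2@6, Task 5@7: d1:6  d2:4  d3:6  d4:5  d5:5  d6:6  d7:6  d8:6  d9:3  d10:0  d11:0 — peak 6.

6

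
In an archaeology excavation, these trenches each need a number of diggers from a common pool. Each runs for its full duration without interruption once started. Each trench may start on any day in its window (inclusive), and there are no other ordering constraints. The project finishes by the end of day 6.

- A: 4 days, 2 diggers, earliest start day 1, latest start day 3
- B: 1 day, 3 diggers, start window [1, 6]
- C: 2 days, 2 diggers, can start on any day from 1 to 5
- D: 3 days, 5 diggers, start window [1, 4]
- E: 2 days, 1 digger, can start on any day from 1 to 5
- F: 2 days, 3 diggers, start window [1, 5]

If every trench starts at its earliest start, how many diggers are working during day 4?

2

At early start, day 4 has: A.
Demand: 2 = 2.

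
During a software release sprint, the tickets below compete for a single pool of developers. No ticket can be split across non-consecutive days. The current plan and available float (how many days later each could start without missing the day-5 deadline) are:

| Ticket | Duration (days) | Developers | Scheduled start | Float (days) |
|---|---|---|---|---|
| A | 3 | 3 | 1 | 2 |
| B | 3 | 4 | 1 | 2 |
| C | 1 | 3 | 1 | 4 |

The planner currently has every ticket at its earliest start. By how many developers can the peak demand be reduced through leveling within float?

3

Early-start peak: d1:10  d2:7  d3:7  d4:0  d5:0 ⇒ 10.
Leveled (A@1, B@1, C@4): d1:7  d2:7  d3:7  d4:3  d5:0 ⇒ 7.
Reduction 10 − 7 = 3.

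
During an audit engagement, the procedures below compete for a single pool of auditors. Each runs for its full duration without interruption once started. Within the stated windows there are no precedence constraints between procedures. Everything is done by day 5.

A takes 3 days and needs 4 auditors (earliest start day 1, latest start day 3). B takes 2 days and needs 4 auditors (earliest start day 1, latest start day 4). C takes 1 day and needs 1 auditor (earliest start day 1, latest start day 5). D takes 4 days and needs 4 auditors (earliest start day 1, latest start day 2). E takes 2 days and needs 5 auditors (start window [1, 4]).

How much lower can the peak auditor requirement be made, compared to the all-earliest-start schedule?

6

Early-start peak: d1:18  d2:17  d3:8  d4:4  d5:0 ⇒ 18.
Leveled (A@1, B@1, C@1, D@2, E@4): d1:9  d2:12  d3:8  d4:9  d5:9 ⇒ 12.
Reduction 18 − 12 = 6.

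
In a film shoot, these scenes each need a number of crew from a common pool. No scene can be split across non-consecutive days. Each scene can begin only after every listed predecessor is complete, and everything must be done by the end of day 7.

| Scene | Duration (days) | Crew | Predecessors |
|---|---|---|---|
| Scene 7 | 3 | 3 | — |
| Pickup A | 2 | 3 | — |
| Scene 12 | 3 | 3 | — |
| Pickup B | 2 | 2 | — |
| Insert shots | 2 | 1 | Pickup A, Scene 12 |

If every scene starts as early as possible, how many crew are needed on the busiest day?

Early-start schedule: Scene 7@1, Pickup A@1, Scene 12@1, Pickup B@1, Insert shots@4.
Load per day: day 1: 11, day 2: 11, day 3: 6, day 4: 1, day 5: 1, day 6: 0, day 7: 0.
Peak is 11.

11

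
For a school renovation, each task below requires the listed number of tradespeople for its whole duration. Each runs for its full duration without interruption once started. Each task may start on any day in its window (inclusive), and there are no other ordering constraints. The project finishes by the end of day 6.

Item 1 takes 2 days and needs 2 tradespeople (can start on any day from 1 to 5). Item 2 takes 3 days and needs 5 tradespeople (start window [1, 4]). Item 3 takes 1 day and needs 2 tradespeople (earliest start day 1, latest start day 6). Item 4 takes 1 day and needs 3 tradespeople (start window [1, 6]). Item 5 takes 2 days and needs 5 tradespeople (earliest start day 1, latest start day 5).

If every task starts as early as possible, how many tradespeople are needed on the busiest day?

Early-start schedule: Item 1@1, Item 2@1, Item 3@1, Item 4@1, Item 5@1.
Load per day: day 1: 17, day 2: 12, day 3: 5, day 4: 0, day 5: 0, day 6: 0.
Peak is 17.

17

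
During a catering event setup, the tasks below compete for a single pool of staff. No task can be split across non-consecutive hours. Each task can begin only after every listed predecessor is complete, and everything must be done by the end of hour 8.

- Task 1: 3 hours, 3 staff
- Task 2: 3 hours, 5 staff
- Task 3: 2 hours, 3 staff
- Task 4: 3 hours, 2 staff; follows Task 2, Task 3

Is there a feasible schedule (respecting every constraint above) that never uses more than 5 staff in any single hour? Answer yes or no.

yes

Schedule Task 1@6, Task 2@1, Task 3@4, Task 4@6: h1:5  h2:5  h3:5  h4:3  h5:3  h6:5  h7:5  h8:5 — peak 5 ≤ 5.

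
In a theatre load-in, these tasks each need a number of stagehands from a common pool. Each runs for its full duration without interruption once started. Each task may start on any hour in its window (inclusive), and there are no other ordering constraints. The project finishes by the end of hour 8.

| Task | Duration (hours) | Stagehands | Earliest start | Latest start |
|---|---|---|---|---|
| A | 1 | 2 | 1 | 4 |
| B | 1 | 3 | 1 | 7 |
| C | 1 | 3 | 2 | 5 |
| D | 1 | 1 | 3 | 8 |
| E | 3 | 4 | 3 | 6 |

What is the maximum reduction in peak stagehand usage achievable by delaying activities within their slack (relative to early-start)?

1

Early-start peak: h1:5  h2:3  h3:5  h4:4  h5:4  h6:0  h7:0  h8:0 ⇒ 5.
Leveled (A@1, B@2, C@3, D@3, E@4): h1:2  h2:3  h3:4  h4:4  h5:4  h6:4  h7:0  h8:0 ⇒ 4.
Reduction 5 − 4 = 1.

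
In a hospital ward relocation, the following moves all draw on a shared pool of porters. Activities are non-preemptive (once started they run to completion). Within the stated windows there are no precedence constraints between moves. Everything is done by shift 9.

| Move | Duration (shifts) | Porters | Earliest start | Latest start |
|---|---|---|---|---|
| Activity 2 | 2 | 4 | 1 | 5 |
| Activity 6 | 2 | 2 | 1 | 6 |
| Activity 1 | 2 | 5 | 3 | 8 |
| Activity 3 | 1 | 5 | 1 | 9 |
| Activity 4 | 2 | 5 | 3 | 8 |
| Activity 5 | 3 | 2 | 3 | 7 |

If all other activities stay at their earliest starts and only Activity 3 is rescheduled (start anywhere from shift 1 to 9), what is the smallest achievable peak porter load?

12

Activity 3@1: s1:11  s2:6  s3:12  s4:12  s5:2  s6:0  s7:0  s8:0  s9:0 → peak 12
Activity 3@2: s1:6  s2:11  s3:12  s4:12  s5:2  s6:0  s7:0  s8:0  s9:0 → peak 12
Activity 3@3: s1:6  s2:6  s3:17  s4:12  s5:2  s6:0  s7:0  s8:0  s9:0 → peak 17
Activity 3@4: s1:6  s2:6  s3:12  s4:17  s5:2  s6:0  s7:0  s8:0  s9:0 → peak 17
Activity 3@5: s1:6  s2:6  s3:12  s4:12  s5:7  s6:0  s7:0  s8:0  s9:0 → peak 12
Activity 3@6: s1:6  s2:6  s3:12  s4:12  s5:2  s6:5  s7:0  s8:0  s9:0 → peak 12
Activity 3@7: s1:6  s2:6  s3:12  s4:12  s5:2  s6:0  s7:5  s8:0  s9:0 → peak 12
Activity 3@8: s1:6  s2:6  s3:12  s4:12  s5:2  s6:0  s7:0  s8:5  s9:0 → peak 12
Activity 3@9: s1:6  s2:6  s3:12  s4:12  s5:2  s6:0  s7:0  s8:0  s9:5 → peak 12
Best is Activity 3@1, peak 12.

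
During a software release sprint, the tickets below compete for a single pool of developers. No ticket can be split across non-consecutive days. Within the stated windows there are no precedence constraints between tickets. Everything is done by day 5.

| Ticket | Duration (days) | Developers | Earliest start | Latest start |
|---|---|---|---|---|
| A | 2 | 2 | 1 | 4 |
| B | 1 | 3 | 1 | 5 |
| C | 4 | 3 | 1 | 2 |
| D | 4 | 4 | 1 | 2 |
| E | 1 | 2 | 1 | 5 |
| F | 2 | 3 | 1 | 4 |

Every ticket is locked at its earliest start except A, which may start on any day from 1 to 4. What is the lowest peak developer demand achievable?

A@1: d1:17  d2:12  d3:7  d4:7  d5:0 → peak 17
A@2: d1:15  d2:12  d3:9  d4:7  d5:0 → peak 15
A@3: d1:15  d2:10  d3:9  d4:9  d5:0 → peak 15
A@4: d1:15  d2:10  d3:7  d4:9  d5:2 → peak 15
Best is A@2, peak 15.

15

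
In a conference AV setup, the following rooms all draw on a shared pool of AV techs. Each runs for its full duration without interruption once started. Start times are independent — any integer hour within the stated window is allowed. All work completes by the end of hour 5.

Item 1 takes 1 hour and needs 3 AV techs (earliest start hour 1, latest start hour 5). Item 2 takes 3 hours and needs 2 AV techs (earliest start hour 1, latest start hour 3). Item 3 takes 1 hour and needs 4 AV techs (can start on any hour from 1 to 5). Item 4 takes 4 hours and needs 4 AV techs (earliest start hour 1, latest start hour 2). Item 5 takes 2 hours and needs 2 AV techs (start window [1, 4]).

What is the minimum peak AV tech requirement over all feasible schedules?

8

Early-start (Item 1@1, Item 2@1, Item 3@1, Item 4@1, Item 5@1) gives peak 15: h1:15  h2:8  h3:6  h4:4  h5:0.
Shift Item 3→4, Item 4→2.
Schedule Item 1@1, Item 2@1, Item 3@4, Item 4@2, Item 5@1: h1:7  h2:8  h3:6  h4:8  h5:4 — peak 8.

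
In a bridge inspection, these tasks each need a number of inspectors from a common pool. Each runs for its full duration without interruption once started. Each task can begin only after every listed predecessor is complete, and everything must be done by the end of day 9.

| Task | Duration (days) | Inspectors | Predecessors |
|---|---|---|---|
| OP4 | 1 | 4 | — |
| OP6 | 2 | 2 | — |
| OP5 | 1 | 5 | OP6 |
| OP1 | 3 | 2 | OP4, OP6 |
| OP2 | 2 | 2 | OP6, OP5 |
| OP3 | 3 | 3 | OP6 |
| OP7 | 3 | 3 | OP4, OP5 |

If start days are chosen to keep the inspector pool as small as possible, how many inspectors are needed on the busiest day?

6

Early-start (OP4@1, OP6@1, OP5@3, OP1@3, OP2@4, OP3@3, OP7@4) gives peak 10: d1:6  d2:2  d3:10  d4:10  d5:10  d6:3  d7:0  d8:0  d9:0.
Shift OP1→4, OP3→6, OP7→7.
Schedule OP4@1, OP6@1, OP5@3, OP1@4, OP2@4, OP3@6, OP7@7: d1:6  d2:2  d3:5  d4:4  d5:4  d6:5  d7:6  d8:6  d9:3 — peak 6.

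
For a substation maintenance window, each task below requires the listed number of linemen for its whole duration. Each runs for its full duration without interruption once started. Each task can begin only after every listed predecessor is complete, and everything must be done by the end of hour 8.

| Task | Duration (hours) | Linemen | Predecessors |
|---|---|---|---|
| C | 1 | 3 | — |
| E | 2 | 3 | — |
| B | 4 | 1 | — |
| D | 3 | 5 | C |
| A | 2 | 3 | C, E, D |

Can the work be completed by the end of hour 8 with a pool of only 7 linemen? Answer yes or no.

yes

Schedule C@1, E@5, B@5, D@2, A@7: h1:3  h2:5  h3:5  h4:5  h5:4  h6:4  h7:4  h8:4 — peak 5 ≤ 7.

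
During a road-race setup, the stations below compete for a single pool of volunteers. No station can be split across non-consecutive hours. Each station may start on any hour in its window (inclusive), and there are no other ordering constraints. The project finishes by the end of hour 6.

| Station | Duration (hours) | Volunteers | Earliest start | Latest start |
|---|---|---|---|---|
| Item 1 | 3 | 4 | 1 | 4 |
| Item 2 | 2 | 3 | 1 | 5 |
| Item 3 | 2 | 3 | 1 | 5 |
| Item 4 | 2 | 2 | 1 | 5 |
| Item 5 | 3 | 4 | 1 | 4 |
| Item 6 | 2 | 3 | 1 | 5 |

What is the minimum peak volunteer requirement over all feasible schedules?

Early-start (Item 1@1, Item 2@1, Item 3@1, Item 4@1, Item 5@1, Item 6@1) gives peak 19: h1:19  h2:19  h3:8  h4:0  h5:0  h6:0.
Shift Item 3→3, Item 5→4, Item 6→5.
Schedule Item 1@1, Item 2@1, Item 3@3, Item 4@1, Item 5@4, Item 6@5: h1:9  h2:9  h3:7  h4:7  h5:7  h6:7 — peak 9.

9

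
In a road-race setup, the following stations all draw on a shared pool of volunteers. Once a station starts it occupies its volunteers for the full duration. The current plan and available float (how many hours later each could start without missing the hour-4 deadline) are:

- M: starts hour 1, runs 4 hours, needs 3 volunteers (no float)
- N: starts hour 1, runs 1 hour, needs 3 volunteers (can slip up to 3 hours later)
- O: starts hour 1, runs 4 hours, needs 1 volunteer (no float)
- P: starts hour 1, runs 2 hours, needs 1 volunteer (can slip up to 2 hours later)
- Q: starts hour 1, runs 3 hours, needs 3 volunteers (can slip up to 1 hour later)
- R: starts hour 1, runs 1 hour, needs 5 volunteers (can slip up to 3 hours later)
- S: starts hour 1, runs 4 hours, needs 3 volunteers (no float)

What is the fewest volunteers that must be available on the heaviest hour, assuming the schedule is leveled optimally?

13

Early-start (M@1, N@1, O@1, P@1, Q@1, R@1, S@1) gives peak 19: h1:19  h2:11  h3:10  h4:7.
Shift P→2, R→4.
Schedule M@1, N@1, O@1, P@2, Q@1, R@4, S@1: h1:13  h2:11  h3:11  h4:12 — peak 13.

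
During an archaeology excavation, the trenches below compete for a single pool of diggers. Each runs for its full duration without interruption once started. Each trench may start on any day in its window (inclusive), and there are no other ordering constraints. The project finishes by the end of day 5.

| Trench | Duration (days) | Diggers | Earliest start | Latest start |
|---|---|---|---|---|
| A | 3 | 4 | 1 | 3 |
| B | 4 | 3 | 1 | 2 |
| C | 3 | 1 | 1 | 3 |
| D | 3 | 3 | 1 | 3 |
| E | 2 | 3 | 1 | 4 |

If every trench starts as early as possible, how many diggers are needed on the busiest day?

Early-start schedule: A@1, B@1, C@1, D@1, E@1.
Load per day: day 1: 14, day 2: 14, day 3: 11, day 4: 3, day 5: 0.
Peak is 14.

14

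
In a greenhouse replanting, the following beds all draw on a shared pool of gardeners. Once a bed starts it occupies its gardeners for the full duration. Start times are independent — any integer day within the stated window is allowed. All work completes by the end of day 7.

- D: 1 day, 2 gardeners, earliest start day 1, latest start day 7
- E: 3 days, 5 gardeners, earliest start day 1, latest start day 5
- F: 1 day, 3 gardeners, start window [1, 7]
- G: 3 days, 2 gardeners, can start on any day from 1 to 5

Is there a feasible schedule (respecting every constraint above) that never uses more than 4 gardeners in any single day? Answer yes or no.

no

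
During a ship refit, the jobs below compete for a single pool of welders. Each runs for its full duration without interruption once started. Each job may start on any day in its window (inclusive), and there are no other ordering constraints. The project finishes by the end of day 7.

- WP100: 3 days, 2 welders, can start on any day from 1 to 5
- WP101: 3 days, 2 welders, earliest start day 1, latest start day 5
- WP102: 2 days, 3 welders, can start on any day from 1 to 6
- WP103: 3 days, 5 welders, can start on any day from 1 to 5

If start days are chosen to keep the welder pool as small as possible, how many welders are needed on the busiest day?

7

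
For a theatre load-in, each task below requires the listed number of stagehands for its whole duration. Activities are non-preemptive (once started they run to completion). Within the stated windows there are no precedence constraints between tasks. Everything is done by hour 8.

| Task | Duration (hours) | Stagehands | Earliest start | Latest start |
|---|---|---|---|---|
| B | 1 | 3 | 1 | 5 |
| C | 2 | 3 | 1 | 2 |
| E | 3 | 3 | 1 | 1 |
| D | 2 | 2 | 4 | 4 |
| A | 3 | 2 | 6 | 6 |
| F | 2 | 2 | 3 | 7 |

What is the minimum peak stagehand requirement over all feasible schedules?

6

Early-start (B@1, C@1, E@1, D@4, A@6, F@3) gives peak 9: h1:9  h2:6  h3:5  h4:4  h5:2  h6:2  h7:2  h8:2.
Shift C→2, F→4.
Schedule B@1, C@2, E@1, D@4, A@6, F@4: h1:6  h2:6  h3:6  h4:4  h5:4  h6:2  h7:2  h8:2 — peak 6.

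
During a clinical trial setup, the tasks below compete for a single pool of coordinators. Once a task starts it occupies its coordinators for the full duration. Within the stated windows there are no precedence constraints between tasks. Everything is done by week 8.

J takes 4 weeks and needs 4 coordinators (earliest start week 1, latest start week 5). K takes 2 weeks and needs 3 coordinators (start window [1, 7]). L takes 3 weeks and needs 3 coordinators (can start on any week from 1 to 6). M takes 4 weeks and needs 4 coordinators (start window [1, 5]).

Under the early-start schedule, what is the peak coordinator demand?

14

Early-start schedule: J@1, K@1, L@1, M@1.
Load per week: week 1: 14, week 2: 14, week 3: 11, week 4: 8, week 5: 0, week 6: 0, week 7: 0, week 8: 0.
Peak is 14.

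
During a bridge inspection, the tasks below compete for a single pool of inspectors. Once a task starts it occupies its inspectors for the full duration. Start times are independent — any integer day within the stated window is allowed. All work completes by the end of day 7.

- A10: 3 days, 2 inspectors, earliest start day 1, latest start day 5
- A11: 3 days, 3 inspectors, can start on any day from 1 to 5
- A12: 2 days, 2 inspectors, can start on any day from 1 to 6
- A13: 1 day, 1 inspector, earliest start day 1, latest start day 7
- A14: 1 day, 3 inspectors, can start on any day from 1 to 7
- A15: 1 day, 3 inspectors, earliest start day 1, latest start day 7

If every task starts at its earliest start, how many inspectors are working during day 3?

At early start, day 3 has: A10, A11.
Demand: 2 + 3 = 5.

5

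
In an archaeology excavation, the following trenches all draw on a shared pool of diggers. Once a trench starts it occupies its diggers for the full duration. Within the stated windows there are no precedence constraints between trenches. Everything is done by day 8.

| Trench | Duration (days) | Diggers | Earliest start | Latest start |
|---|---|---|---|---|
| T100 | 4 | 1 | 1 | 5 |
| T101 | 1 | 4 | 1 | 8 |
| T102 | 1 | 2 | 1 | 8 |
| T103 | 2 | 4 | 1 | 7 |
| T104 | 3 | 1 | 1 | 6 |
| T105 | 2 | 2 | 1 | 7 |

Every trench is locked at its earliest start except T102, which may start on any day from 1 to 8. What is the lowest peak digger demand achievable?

12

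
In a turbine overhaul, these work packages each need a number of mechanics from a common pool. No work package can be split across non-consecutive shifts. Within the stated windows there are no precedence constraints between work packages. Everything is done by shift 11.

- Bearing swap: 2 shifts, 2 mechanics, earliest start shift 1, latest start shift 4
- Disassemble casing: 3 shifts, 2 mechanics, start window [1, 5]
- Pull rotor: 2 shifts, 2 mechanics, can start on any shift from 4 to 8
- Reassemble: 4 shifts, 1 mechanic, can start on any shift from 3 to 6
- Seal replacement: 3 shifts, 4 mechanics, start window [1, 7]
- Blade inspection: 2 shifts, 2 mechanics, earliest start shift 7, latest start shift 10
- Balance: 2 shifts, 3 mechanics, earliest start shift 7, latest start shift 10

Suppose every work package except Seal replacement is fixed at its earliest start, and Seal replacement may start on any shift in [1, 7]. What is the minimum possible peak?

7

Seal replacement@1: s1:8  s2:8  s3:7  s4:3  s5:3  s6:1  s7:5  s8:5  s9:0  s10:0  s11:0 → peak 8
Seal replacement@2: s1:4  s2:8  s3:7  s4:7  s5:3  s6:1  s7:5  s8:5  s9:0  s10:0  s11:0 → peak 8
Seal replacement@3: s1:4  s2:4  s3:7  s4:7  s5:7  s6:1  s7:5  s8:5  s9:0  s10:0  s11:0 → peak 7
Seal replacement@4: s1:4  s2:4  s3:3  s4:7  s5:7  s6:5  s7:5  s8:5  s9:0  s10:0  s11:0 → peak 7
Seal replacement@5: s1:4  s2:4  s3:3  s4:3  s5:7  s6:5  s7:9  s8:5  s9:0  s10:0  s11:0 → peak 9
Seal replacement@6: s1:4  s2:4  s3:3  s4:3  s5:3  s6:5  s7:9  s8:9  s9:0  s10:0  s11:0 → peak 9
Seal replacement@7: s1:4  s2:4  s3:3  s4:3  s5:3  s6:1  s7:9  s8:9  s9:4  s10:0  s11:0 → peak 9
Best is Seal replacement@3, peak 7.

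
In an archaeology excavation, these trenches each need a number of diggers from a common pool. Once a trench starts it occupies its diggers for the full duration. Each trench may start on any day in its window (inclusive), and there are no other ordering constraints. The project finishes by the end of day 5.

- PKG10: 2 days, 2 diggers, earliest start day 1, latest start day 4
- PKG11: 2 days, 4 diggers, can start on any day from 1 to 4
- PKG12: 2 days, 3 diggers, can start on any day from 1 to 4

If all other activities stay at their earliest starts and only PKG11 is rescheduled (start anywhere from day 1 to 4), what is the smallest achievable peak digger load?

5

PKG11@1: d1:9  d2:9  d3:0  d4:0  d5:0 → peak 9
PKG11@2: d1:5  d2:9  d3:4  d4:0  d5:0 → peak 9
PKG11@3: d1:5  d2:5  d3:4  d4:4  d5:0 → peak 5
PKG11@4: d1:5  d2:5  d3:0  d4:4  d5:4 → peak 5
Best is PKG11@3, peak 5.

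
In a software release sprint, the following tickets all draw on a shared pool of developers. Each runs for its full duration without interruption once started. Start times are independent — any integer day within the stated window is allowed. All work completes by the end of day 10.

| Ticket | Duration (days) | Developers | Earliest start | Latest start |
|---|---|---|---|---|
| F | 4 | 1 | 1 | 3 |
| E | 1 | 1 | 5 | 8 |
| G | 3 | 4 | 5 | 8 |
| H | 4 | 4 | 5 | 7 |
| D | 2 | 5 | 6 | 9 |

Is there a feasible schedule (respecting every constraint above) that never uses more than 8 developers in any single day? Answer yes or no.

yes

Schedule F@1, E@5, G@6, H@5, D@9: d1:1  d2:1  d3:1  d4:1  d5:5  d6:8  d7:8  d8:8  d9:5  d10:5 — peak 8 ≤ 8.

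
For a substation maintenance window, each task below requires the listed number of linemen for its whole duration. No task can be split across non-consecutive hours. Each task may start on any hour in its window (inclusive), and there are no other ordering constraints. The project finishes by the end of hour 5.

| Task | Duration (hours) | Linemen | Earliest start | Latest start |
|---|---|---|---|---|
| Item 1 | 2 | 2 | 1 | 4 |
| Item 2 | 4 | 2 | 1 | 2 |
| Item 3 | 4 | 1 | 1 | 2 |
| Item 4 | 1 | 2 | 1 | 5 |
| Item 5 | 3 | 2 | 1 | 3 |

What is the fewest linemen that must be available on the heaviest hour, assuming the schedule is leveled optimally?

Early-start (Item 1@1, Item 2@1, Item 3@1, Item 4@1, Item 5@1) gives peak 9: h1:9  h2:7  h3:5  h4:3  h5:0.
Shift Item 4→5, Item 5→3.
Schedule Item 1@1, Item 2@1, Item 3@1, Item 4@5, Item 5@3: h1:5  h2:5  h3:5  h4:5  h5:4 — peak 5.
Total lineman-hours = 24 over 5 hours ⇒ peak ≥ ⌈24/5⌉ = 5, so 5 is optimal.

5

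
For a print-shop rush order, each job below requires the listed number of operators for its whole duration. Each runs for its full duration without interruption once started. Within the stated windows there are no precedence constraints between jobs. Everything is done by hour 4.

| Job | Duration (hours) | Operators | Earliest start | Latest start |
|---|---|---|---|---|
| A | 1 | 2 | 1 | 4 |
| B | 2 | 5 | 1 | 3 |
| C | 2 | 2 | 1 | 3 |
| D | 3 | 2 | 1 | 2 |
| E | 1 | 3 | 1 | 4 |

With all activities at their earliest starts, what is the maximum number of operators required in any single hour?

Early-start schedule: A@1, B@1, C@1, D@1, E@1.
Load per hour: hour 1: 14, hour 2: 9, hour 3: 2, hour 4: 0.
Peak is 14.

14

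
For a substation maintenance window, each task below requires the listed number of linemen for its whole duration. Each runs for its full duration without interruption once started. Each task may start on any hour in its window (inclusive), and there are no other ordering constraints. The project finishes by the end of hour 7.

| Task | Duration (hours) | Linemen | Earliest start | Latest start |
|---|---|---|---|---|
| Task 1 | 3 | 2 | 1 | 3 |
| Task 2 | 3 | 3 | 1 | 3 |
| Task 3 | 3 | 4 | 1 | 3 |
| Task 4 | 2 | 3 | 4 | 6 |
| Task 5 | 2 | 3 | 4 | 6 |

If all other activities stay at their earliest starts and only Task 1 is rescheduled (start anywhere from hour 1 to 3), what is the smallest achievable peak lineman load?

Task 1@1: h1:9  h2:9  h3:9  h4:6  h5:6  h6:0  h7:0 → peak 9
Task 1@2: h1:7  h2:9  h3:9  h4:8  h5:6  h6:0  h7:0 → peak 9
Task 1@3: h1:7  h2:7  h3:9  h4:8  h5:8  h6:0  h7:0 → peak 9
Best is Task 1@1, peak 9.

9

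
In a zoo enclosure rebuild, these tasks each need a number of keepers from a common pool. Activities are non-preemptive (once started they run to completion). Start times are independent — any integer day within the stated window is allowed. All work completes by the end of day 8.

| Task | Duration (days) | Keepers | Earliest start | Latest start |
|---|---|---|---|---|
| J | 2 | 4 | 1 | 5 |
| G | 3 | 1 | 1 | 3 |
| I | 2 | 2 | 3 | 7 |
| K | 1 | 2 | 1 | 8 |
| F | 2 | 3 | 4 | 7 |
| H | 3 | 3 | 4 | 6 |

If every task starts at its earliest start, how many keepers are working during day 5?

At early start, day 5 has: F, H.
Demand: 3 + 3 = 6.

6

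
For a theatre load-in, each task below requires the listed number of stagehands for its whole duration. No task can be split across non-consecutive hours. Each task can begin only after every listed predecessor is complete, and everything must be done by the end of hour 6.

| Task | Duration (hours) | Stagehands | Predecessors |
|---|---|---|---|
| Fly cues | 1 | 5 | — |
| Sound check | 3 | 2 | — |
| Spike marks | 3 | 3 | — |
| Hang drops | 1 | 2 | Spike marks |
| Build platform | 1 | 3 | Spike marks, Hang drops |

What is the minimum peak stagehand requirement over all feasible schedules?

5

Early-start (Fly cues@1, Sound check@1, Spike marks@1, Hang drops@4, Build platform@5) gives peak 10: h1:10  h2:5  h3:5  h4:2  h5:3  h6:0.
Shift Sound check→2, Spike marks→2, Hang drops→5, Build platform→6.
Schedule Fly cues@1, Sound check@2, Spike marks@2, Hang drops@5, Build platform@6: h1:5  h2:5  h3:5  h4:5  h5:2  h6:3 — peak 5.
Total stagehand-hours = 25 over 6 hours ⇒ peak ≥ ⌈25/6⌉ = 5, so 5 is optimal.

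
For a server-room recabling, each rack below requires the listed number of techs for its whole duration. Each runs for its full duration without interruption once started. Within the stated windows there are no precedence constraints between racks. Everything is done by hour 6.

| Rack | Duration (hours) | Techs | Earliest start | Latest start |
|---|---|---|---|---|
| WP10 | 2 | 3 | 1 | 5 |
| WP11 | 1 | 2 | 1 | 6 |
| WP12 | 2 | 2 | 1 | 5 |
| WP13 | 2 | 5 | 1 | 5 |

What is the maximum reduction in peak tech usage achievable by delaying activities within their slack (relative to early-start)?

Early-start peak: h1:12  h2:10  h3:0  h4:0  h5:0  h6:0 ⇒ 12.
Leveled (WP10@1, WP11@1, WP12@2, WP13@4): h1:5  h2:5  h3:2  h4:5  h5:5  h6:0 ⇒ 5.
Reduction 12 − 5 = 7.

7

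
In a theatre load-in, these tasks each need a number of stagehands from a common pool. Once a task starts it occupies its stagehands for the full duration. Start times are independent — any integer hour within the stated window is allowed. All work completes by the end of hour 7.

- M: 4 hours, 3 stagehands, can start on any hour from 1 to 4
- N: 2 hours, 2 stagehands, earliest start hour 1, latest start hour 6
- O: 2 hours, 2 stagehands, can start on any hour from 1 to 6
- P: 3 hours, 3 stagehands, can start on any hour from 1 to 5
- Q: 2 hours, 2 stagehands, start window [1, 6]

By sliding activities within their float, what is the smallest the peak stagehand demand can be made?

5

Early-start (M@1, N@1, O@1, P@1, Q@1) gives peak 12: h1:12  h2:12  h3:6  h4:3  h5:0  h6:0  h7:0.
Shift O→3, P→5, Q→5.
Schedule M@1, N@1, O@3, P@5, Q@5: h1:5  h2:5  h3:5  h4:5  h5:5  h6:5  h7:3 — peak 5.
Total stagehand-hours = 33 over 7 hours ⇒ peak ≥ ⌈33/7⌉ = 5, so 5 is optimal.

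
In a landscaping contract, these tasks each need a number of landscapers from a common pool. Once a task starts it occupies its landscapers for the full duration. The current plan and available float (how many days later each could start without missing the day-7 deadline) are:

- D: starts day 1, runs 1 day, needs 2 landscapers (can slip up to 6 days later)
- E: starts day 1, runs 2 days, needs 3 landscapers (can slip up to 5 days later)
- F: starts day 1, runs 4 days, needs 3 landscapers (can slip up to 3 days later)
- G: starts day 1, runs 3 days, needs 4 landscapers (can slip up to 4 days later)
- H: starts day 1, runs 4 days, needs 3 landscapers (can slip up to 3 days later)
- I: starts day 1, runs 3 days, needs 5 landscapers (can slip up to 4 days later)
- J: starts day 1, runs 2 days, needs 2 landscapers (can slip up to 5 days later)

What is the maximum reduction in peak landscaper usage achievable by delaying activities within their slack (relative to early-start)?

12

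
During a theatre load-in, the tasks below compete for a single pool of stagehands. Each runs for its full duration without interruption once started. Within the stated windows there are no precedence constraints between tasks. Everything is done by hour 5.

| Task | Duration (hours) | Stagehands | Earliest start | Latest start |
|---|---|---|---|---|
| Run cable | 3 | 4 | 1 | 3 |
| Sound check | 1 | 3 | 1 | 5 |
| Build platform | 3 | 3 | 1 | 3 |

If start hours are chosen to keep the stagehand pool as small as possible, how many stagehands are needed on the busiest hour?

7

Early-start (Run cable@1, Sound check@1, Build platform@1) gives peak 10: h1:10  h2:7  h3:7  h4:0  h5:0.
Shift Build platform→2.
Schedule Run cable@1, Sound check@1, Build platform@2: h1:7  h2:7  h3:7  h4:3  h5:0 — peak 7.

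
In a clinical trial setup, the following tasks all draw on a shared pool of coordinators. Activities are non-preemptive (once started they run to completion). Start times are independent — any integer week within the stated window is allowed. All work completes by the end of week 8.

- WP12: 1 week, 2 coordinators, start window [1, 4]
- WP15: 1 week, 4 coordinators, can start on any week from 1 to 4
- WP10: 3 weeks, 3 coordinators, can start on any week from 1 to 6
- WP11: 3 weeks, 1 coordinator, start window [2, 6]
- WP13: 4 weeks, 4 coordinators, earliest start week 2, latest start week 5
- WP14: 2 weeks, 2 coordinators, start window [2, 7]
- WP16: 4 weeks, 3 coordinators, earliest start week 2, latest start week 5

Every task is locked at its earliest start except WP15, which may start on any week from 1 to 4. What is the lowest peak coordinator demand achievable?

13

WP15@1: w1:9  w2:13  w3:13  w4:8  w5:7  w6:0  w7:0  w8:0 → peak 13
WP15@2: w1:5  w2:17  w3:13  w4:8  w5:7  w6:0  w7:0  w8:0 → peak 17
WP15@3: w1:5  w2:13  w3:17  w4:8  w5:7  w6:0  w7:0  w8:0 → peak 17
WP15@4: w1:5  w2:13  w3:13  w4:12  w5:7  w6:0  w7:0  w8:0 → peak 13
Best is WP15@1, peak 13.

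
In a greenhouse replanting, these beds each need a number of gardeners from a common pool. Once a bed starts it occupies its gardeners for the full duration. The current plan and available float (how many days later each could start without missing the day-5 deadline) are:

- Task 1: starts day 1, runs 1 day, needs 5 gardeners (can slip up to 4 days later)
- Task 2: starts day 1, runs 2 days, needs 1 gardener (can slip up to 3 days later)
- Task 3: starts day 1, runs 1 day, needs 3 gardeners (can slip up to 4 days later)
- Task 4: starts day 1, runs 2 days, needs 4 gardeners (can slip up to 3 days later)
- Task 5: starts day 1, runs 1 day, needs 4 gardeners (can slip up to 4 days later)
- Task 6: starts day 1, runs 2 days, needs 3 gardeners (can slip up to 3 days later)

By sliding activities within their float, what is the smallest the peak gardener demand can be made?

Early-start (Task 1@1, Task 2@1, Task 3@1, Task 4@1, Task 5@1, Task 6@1) gives peak 20: d1:20  d2:8  d3:0  d4:0  d5:0.
Shift Task 3→2, Task 4→3, Task 5→5, Task 6→2.
Schedule Task 1@1, Task 2@1, Task 3@2, Task 4@3, Task 5@5, Task 6@2: d1:6  d2:7  d3:7  d4:4  d5:4 — peak 7.

7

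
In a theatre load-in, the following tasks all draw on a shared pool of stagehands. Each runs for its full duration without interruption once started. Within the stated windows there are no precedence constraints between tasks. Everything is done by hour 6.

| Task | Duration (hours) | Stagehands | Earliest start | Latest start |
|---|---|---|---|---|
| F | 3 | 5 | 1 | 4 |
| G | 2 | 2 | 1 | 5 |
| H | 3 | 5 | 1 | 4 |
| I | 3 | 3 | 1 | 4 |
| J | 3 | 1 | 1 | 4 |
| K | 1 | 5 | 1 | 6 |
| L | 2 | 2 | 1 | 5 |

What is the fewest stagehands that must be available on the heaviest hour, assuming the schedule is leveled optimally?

10

Early-start (F@1, G@1, H@1, I@1, J@1, K@1, L@1) gives peak 23: h1:23  h2:18  h3:14  h4:0  h5:0  h6:0.
Shift H→3, I→4, J→4, K→6.
Schedule F@1, G@1, H@3, I@4, J@4, K@6, L@1: h1:9  h2:9  h3:10  h4:9  h5:9  h6:9 — peak 10.
Total stagehand-hours = 55 over 6 hours ⇒ peak ≥ ⌈55/6⌉ = 10, so 10 is optimal.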